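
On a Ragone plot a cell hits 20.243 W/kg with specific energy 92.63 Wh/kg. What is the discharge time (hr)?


t = E / P = 92.63 / 20.243 = 4.576 hr

4.576 hr


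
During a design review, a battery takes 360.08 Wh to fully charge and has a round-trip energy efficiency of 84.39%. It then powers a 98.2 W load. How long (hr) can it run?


Step 1: E_discharge = eta/100 * E_charge = 84.39/100 * 360.08 = 303.87 Wh
Step 2: t = E_discharge / P = 303.87 / 98.2 = 3.094 hr

3.094 hr


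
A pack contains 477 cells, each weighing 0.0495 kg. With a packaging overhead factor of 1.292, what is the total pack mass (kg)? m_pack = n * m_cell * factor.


m_pack = n * m_cell * overhead = 477 * 0.0495 * 1.292 = 30.51 kg

30.51 kg


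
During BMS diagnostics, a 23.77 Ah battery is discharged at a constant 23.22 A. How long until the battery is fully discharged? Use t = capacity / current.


t = capacity / current = 23.77 / 23.22 = 1.024 hr

1.024 hr


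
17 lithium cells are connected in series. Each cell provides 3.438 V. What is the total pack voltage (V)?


With 17 cells in series at 3.438 V each, V_pack = 58.446 V

58.446 V


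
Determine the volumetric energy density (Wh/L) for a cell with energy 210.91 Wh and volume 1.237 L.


ED = E / V = 210.91 / 1.237 = 170.5 Wh/L

170.5 Wh/L


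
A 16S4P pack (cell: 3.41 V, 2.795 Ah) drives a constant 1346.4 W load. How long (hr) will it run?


Step 1: E_pack = Ns * V_cell * Np * C_cell = 16 * 3.41 * 4 * 2.795 = 609.98 Wh
Step 2: t = E_pack / P = 609.98 / 1346.4 = 0.4530 hr

0.4530 hr


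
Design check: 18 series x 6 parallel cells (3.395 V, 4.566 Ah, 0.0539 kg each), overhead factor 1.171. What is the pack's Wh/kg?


Step 1: V_pack = 18 * 3.395 = 61.11 V
Step 2: C_pack = 6 * 4.566 = 27.396 Ah
Step 3: E_pack = V_pack * C_pack = 61.11 * 27.396 = 1674.2 Wh
Step 4: m_pack = 18 * 6 * 0.0539 * 1.171 = 6.8166 kg
Step 5: ED = E_pack / m_pack = 1674.2 / 6.8166 = 245.6 Wh/kg

245.6 Wh/kg


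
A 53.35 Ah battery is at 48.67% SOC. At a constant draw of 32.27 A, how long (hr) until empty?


Step 1: remaining = SOC/100 * C_total = 48.67/100 * 53.35 = 25.965 Ah
Step 2: t = remaining / I = 25.965 / 32.27 = 0.8046 hr

0.8046 hr


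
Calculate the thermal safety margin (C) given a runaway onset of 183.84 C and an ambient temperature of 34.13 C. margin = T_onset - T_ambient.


margin = T_onset - T_ambient = 183.84 - 34.13 = 149.71 C

149.71 C


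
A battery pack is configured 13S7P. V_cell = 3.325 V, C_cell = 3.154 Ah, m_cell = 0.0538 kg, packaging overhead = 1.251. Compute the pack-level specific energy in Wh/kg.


Step 1: V_pack = 13 * 3.325 = 43.225 V
Step 2: C_pack = 7 * 3.154 = 22.078 Ah
Step 3: E_pack = V_pack * C_pack = 43.225 * 22.078 = 954.32 Wh
Step 4: m_pack = 13 * 7 * 0.0538 * 1.251 = 6.1246 kg
Step 5: ED = E_pack / m_pack = 954.32 / 6.1246 = 155.8 Wh/kg

155.8 Wh/kg


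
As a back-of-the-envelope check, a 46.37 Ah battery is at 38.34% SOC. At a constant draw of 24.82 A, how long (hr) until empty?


Step 1: remaining = SOC/100 * C_total = 38.34/100 * 46.37 = 17.778 Ah
Step 2: t = remaining / I = 17.778 / 24.82 = 0.7163 hr

0.7163 hr


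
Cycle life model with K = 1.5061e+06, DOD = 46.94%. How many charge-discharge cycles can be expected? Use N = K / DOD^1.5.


DOD^1.5 = 321.6
N = K / DOD^1.5 = 1.5061e+06 / 321.6 = 4683

4683 cycles


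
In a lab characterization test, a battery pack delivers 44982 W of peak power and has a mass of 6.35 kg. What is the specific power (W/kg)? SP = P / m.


SP = P / m = 44982 / 6.35 = 7084 W/kg

7084 W/kg


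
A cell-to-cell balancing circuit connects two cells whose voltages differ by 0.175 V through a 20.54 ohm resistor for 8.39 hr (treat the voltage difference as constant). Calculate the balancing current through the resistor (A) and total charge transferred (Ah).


First, Ohm's law: I_bal = 0.175 V / 20.54 ohm = 0.00852 A
Then Q = I * t = 0.00852 A * 8.39 hr = 0.07148 Ah

I=0.00852 A, Q=0.07148 Ah


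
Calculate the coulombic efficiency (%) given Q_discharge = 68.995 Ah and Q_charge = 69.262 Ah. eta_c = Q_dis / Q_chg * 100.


Coulombic efficiency = 68.995/69.262 * 100% = 99.61%

99.61%


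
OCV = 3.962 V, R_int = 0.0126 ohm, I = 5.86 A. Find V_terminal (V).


V = OCV - I*R = 3.962 - 5.86 * 0.0126 = 3.888 V

3.888 V


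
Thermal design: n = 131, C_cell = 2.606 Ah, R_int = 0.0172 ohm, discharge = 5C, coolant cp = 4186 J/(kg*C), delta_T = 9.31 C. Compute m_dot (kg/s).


Step 1: I = 5 * 2.606 = 13.03 A
Step 2: Q_cell = I^2 * R = 13.03^2 * 0.0172 = 2.9202 W
Step 3: Q_total = 131 * 2.9202 = 382.55 W
Step 4: m_dot = Q_total / (cp * dT) = 382.55 / (4186 * 9.31) = 0.009816 kg/s

0.009816 kg/s


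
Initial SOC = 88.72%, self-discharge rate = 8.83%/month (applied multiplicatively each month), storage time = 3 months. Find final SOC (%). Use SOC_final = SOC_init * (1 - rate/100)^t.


decay = (1 - 8.83/100)^3 = 0.7578
SOC_final = 88.72 * 0.7578 = 67.23%

67.23%


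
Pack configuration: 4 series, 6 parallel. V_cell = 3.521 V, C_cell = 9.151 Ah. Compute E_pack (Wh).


V_pack = 4 * 3.521 = 14.084 V
C_pack = 6 * 9.151 = 54.906 Ah
E = V_pack * C_pack = 14.084 * 54.906 = 773.3 Wh

773.3 Wh


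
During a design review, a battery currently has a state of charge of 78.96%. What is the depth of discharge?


Complement of SOC: DOD = 100% - 78.96% = 21.04%

21.04%


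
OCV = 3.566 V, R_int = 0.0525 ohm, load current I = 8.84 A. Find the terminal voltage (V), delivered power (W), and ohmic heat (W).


Step 1: V_terminal = OCV - I*R = 3.566 - 8.84 * 0.0525 = 3.1019 V
Step 2: P_out = V_terminal * I = 3.1019 * 8.84 = 27.42 W
Step 3: Q = I^2 * R = 8.84^2 * 0.0525 = 4.103 W

V=3.1019 V, P=27.42 W, Q=4.103 W


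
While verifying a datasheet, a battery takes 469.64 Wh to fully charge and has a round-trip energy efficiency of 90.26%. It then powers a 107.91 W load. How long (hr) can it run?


Step 1: E_discharge = eta/100 * E_charge = 90.26/100 * 469.64 = 423.9 Wh
Step 2: t = E_discharge / P = 423.9 / 107.91 = 3.928 hr

3.928 hr


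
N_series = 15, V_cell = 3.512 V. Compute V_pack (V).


V_pack = n * V_cell = 15 * 3.512 = 52.68 V

52.68 V


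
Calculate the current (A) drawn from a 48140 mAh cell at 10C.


Convert: capacity = 48140 mAh = 48.14 Ah
I = C_rate * capacity = 10 * 48.14 = 481.4 A

481.4 A


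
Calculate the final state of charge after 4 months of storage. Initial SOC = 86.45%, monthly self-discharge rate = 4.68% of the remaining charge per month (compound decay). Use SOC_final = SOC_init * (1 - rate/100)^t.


Monthly retention factor = 1 - 4.68/100 = 0.9532
Over 4 months: factor^4 = 0.82554
SOC_final = 86.45 * 0.82554 = 71.37%

71.37%


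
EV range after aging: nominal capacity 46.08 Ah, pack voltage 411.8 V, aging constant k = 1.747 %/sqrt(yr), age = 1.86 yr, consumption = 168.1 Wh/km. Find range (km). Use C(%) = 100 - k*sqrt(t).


Step 1: capacity retention = 100 - 1.747 * sqrt(1.86) = 100 - 1.747 * 1.3638 = 97.617%
Step 2: C_now = 46.08 * 97.617/100 = 44.982 Ah
Step 3: E_pack = V * C_now = 411.8 * 44.982 = 18524 Wh
Step 4: range = E_pack / consumption = 18524 / 168.1 = 110.2 km

110.2 km


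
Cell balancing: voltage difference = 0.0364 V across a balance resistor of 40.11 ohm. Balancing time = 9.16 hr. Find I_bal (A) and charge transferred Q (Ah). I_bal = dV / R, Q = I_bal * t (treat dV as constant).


First, Ohm's law: I_bal = 0.0364 V / 40.11 ohm = 9.0750e-04 A
Then Q = I * t = 9.0750e-04 A * 9.16 hr = 0.008313 Ah

I=9.0750e-04 A, Q=0.008313 Ah


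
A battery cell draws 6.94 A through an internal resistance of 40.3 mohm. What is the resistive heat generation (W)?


Convert: R = 40.3 mohm = 0.0403 ohm
Q = I^2 * R = 6.94^2 * 0.0403 = 1.941 W

1.941 W


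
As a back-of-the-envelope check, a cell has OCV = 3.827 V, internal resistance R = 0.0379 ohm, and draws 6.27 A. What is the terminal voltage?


V = OCV - I*R = 3.827 - 6.27 * 0.0379 = 3.589 V

3.589 V


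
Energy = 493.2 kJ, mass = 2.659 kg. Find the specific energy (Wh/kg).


Convert: E = 493.2 kJ = 137 Wh
ED = E / m = 137 / 2.659 = 51.52 Wh/kg

51.52 Wh/kg


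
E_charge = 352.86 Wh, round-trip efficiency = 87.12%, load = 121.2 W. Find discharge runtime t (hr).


Step 1: E_discharge = eta/100 * E_charge = 87.12/100 * 352.86 = 307.41 Wh
Step 2: t = E_discharge / P = 307.41 / 121.2 = 2.536 hr

2.536 hr


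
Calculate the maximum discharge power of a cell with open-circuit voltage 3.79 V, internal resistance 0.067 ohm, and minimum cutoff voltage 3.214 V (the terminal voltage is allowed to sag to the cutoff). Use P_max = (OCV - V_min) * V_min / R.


dV = OCV - V_min = 0.576 V (so I_max = dV / R)
P_max = dV * V_min / R = 0.576 * 3.214 / 0.067 = 27.63 W

27.63 W


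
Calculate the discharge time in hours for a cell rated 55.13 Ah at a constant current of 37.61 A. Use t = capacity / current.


t = capacity / current = 55.13 / 37.61 = 1.466 hr

1.466 hr


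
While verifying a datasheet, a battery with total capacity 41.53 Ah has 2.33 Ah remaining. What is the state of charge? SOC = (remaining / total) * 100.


SOC% = 2.33 / 41.53 * 100 = 5.610%

5.610%


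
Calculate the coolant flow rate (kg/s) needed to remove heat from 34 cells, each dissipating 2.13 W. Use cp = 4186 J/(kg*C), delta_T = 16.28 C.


Q_total = 34 * 2.13 = 72.42 W
m_dot = Q_total / (cp * dT) = 72.42 / (4186 * 16.28) = 0.001063 kg/s

0.001063 kg/s


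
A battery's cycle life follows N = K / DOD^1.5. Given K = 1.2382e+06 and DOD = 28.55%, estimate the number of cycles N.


DOD^1.5 = 152.55
N = K / DOD^1.5 = 1.2382e+06 / 152.55 = 8117

8117 cycles


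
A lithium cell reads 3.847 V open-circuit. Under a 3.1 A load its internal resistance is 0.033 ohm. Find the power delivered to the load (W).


Step 1: V_terminal = OCV - I*R = 3.847 - 3.1 * 0.033 = 3.7447 V
Step 2: P_out = V_terminal * I = 3.7447 * 3.1 = 11.61 W

11.61 W


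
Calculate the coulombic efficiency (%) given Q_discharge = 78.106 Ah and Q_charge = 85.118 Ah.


Coulombic efficiency = 78.106/85.118 * 100% = 91.76%

91.76%


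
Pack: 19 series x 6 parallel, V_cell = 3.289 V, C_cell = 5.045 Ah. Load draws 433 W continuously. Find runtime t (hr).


Step 1: E_pack = Ns * V_cell * Np * C_cell = 19 * 3.289 * 6 * 5.045 = 1891.6 Wh
Step 2: t = E_pack / P = 1891.6 / 433 = 4.369 hr

4.369 hr


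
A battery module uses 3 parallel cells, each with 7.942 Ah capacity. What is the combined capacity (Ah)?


C_total = 3 * 7.942 = 23.826 Ah

23.826 Ah


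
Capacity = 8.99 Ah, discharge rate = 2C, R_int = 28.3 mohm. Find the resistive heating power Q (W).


Convert: R = 28.3 mohm = 0.0283 ohm
Step 1: I = C_rate * capacity = 2 * 8.99 = 17.98 A
Step 2: Q = I^2 * R = 17.98^2 * 0.0283 = 323.28 * 0.0283 = 9.149 W

9.149 W


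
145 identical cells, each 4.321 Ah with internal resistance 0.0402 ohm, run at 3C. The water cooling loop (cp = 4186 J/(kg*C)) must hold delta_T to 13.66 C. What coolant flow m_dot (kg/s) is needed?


Step 1: I = 3 * 4.321 = 12.963 A
Step 2: Q_cell = I^2 * R = 12.963^2 * 0.0402 = 6.7552 W
Step 3: Q_total = 145 * 6.7552 = 979.5 W
Step 4: m_dot = Q_total / (cp * dT) = 979.5 / (4186 * 13.66) = 0.01713 kg/s

0.01713 kg/s


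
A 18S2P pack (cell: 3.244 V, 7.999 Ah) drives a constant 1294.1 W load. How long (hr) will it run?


Step 1: E_pack = Ns * V_cell * Np * C_cell = 18 * 3.244 * 2 * 7.999 = 934.16 Wh
Step 2: t = E_pack / P = 934.16 / 1294.1 = 0.7219 hr

0.7219 hr


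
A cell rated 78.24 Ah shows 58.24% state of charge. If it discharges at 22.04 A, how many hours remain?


Step 1: remaining = SOC/100 * C_total = 58.24/100 * 78.24 = 45.567 Ah
Step 2: t = remaining / I = 45.567 / 22.04 = 2.067 hr

2.067 hr


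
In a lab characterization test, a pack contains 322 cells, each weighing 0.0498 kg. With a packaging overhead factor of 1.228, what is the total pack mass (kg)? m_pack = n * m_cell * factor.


m_pack = n * m_cell * overhead = 322 * 0.0498 * 1.228 = 19.69 kg

19.69 kg


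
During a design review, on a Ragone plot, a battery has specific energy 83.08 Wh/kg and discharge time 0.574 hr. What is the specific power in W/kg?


P_specific = E / t = 83.08 / 0.574 = 144.7 W/kg

144.7 W/kg


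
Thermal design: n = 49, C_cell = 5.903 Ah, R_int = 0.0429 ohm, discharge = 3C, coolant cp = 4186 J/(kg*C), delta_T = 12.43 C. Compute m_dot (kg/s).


Step 1: I = 3 * 5.903 = 17.709 A
Step 2: Q_cell = I^2 * R = 17.709^2 * 0.0429 = 13.454 W
Step 3: Q_total = 49 * 13.454 = 659.25 W
Step 4: m_dot = Q_total / (cp * dT) = 659.25 / (4186 * 12.43) = 0.01267 kg/s

0.01267 kg/s


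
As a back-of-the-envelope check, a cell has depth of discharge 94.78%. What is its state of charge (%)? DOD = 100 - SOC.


SOC = 100 - DOD = 100 - 94.78 = 5.22%

5.22%


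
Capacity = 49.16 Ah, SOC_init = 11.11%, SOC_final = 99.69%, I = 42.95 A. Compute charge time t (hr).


Step 1: dSOC = 99.69% - 11.11% = 88.58%
Step 2: delta_Ah = 49.16 * 88.58 / 100 = 43.546 Ah
Step 3: t = 43.546 / 42.95 = 1.014 hr

1.014 hr


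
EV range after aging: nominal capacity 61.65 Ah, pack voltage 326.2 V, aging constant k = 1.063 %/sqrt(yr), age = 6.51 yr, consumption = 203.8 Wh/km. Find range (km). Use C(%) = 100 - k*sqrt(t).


Step 1: capacity retention = 100 - 1.063 * sqrt(6.51) = 100 - 1.063 * 2.5515 = 97.288%
Step 2: C_now = 61.65 * 97.288/100 = 59.978 Ah
Step 3: E_pack = V * C_now = 326.2 * 59.978 = 19565 Wh
Step 4: range = E_pack / consumption = 19565 / 203.8 = 96.00 km

96.00 km


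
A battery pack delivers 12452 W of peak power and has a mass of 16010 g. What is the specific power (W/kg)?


Convert: m = 16010 g = 16.01 kg
SP = P / m = 12452 / 16.01 = 777.8 W/kg

777.8 W/kg


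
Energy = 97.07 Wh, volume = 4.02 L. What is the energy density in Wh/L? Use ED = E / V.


ED = E / V = 97.07 / 4.02 = 24.15 Wh/L

24.15 Wh/L


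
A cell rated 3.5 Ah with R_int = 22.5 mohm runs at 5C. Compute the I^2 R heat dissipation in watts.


Convert: R = 22.5 mohm = 0.0225 ohm
Step 1: I = C_rate * capacity = 5 * 3.5 = 17.5 A
Step 2: Q = I^2 * R = 17.5^2 * 0.0225 = 306.25 * 0.0225 = 6.891 W

6.891 W


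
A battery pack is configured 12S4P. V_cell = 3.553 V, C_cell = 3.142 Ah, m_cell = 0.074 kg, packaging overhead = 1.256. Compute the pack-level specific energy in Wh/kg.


Step 1: V_pack = 12 * 3.553 = 42.636 V
Step 2: C_pack = 4 * 3.142 = 12.568 Ah
Step 3: E_pack = V_pack * C_pack = 42.636 * 12.568 = 535.85 Wh
Step 4: m_pack = 12 * 4 * 0.074 * 1.256 = 4.4613 kg
Step 5: ED = E_pack / m_pack = 535.85 / 4.4613 = 120.1 Wh/kg

120.1 Wh/kg


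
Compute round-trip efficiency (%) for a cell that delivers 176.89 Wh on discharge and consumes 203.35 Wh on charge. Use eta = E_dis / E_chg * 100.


eta_e = E_dis / E_chg * 100 = 176.89 / 203.35 * 100 = 86.99%

86.99%


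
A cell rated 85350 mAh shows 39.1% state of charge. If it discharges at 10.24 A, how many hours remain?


Convert: C_total = 85350 mAh = 85.35 Ah
Step 1: remaining = SOC/100 * C_total = 39.1/100 * 85.35 = 33.372 Ah
Step 2: t = remaining / I = 33.372 / 10.24 = 3.259 hr

3.259 hr


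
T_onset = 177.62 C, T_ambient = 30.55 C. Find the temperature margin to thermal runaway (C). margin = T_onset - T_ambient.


margin = T_onset - T_ambient = 177.62 - 30.55 = 147.07 C

147.07 C


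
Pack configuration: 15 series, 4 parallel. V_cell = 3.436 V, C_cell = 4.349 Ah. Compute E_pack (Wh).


V_pack = 15 * 3.436 = 51.54 V
C_pack = 4 * 4.349 = 17.396 Ah
E = V_pack * C_pack = 51.54 * 17.396 = 896.6 Wh

896.6 Wh


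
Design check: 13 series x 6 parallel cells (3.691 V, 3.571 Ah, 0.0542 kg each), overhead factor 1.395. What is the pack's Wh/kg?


Step 1: V_pack = 13 * 3.691 = 47.983 V
Step 2: C_pack = 6 * 3.571 = 21.426 Ah
Step 3: E_pack = V_pack * C_pack = 47.983 * 21.426 = 1028.1 Wh
Step 4: m_pack = 13 * 6 * 0.0542 * 1.395 = 5.8975 kg
Step 5: ED = E_pack / m_pack = 1028.1 / 5.8975 = 174.3 Wh/kg

174.3 Wh/kg


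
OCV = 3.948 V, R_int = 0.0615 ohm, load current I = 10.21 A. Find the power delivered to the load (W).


Step 1: V_terminal = OCV - I*R = 3.948 - 10.21 * 0.0615 = 3.3201 V
Step 2: P_out = V_terminal * I = 3.3201 * 10.21 = 33.90 W

33.90 W


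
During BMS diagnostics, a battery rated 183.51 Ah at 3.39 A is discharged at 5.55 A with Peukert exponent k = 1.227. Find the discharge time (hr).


t_rated = C / I_rated = 183.51 / 3.39 = 54.133 hr
(I_rated/I)^k = (0.61081)^1.227 = 0.54614
t = t_rated * (I_rated/I)^k = 54.133 * 0.54614 = 29.56 hr

29.56 hr


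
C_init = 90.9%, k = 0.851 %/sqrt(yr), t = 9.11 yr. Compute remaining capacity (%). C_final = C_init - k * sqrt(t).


Step 1: sqrt(9.11 yr) = 3.0183
Step 2: drop = 0.851 * 3.0183 = 2.5686
Step 3: C_final = 90.9 - 2.5686 = 88.33%

88.33%


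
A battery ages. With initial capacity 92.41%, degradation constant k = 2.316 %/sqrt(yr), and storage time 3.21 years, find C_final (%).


sqrt(t) = sqrt(3.21) = 1.7916
C_final = 92.41 - 2.316 * 1.7916 = 88.26%

88.26%


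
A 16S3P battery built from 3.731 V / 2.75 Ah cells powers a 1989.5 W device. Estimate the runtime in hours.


Step 1: E_pack = Ns * V_cell * Np * C_cell = 16 * 3.731 * 3 * 2.75 = 492.49 Wh
Step 2: t = E_pack / P = 492.49 / 1989.5 = 0.2475 hr

0.2475 hr


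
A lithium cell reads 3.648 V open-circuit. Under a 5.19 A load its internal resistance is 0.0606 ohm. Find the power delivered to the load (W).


Step 1: V_terminal = OCV - I*R = 3.648 - 5.19 * 0.0606 = 3.3335 V
Step 2: P_out = V_terminal * I = 3.3335 * 5.19 = 17.30 W

17.30 W


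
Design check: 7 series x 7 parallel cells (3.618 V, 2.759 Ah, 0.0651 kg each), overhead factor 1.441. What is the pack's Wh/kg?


Step 1: V_pack = 7 * 3.618 = 25.326 V
Step 2: C_pack = 7 * 2.759 = 19.313 Ah
Step 3: E_pack = V_pack * C_pack = 25.326 * 19.313 = 489.12 Wh
Step 4: m_pack = 7 * 7 * 0.0651 * 1.441 = 4.5966 kg
Step 5: ED = E_pack / m_pack = 489.12 / 4.5966 = 106.4 Wh/kg

106.4 Wh/kg


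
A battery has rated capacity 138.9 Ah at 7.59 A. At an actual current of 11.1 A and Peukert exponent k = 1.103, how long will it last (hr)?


t_rated = C / I_rated = 138.9 / 7.59 = 18.3 hr
(I_rated/I)^k = (0.68378)^1.103 = 0.65753
t = t_rated * (I_rated/I)^k = 18.3 * 0.65753 = 12.03 hr

12.03 hr


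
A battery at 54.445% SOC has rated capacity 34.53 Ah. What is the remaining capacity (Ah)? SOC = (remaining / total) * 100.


remaining = SOC / 100 * total = 54.445 / 100 * 34.53 = 18.80 Ah

18.80 Ah


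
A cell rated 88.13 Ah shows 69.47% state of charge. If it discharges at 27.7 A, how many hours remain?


Step 1: remaining = SOC/100 * C_total = 69.47/100 * 88.13 = 61.224 Ah
Step 2: t = remaining / I = 61.224 / 27.7 = 2.210 hr

2.210 hr


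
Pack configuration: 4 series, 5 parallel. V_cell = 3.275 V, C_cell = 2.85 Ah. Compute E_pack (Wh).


V_pack = 4 * 3.275 = 13.1 V
C_pack = 5 * 2.85 = 14.25 Ah
E = V_pack * C_pack = 13.1 * 14.25 = 186.7 Wh

186.7 Wh


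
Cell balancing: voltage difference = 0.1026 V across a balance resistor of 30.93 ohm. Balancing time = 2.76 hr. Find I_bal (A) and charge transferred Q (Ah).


First, Ohm's law: I_bal = 0.1026 V / 30.93 ohm = 0.0033172 A
Then Q = I * t = 0.0033172 A * 2.76 hr = 0.009155 Ah

I=0.0033172 A, Q=0.009155 Ah


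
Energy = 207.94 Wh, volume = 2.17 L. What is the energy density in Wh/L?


ED = E / V = 207.94 / 2.17 = 95.82 Wh/L

95.82 Wh/L


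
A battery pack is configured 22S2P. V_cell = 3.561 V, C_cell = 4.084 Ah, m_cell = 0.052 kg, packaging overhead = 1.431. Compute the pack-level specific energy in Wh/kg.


Step 1: V_pack = 22 * 3.561 = 78.342 V
Step 2: C_pack = 2 * 4.084 = 8.168 Ah
Step 3: E_pack = V_pack * C_pack = 78.342 * 8.168 = 639.9 Wh
Step 4: m_pack = 22 * 2 * 0.052 * 1.431 = 3.2741 kg
Step 5: ED = E_pack / m_pack = 639.9 / 3.2741 = 195.4 Wh/kg

195.4 Wh/kg


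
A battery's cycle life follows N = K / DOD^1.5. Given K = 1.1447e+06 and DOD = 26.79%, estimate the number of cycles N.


Step 1: DOD^1.5 = 26.79^1.5 = 138.66
Step 2: N = 1.1447e+06 / 138.66 = 8255 cycles

8255 cycles


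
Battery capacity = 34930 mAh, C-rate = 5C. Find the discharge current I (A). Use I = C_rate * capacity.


Convert: capacity = 34930 mAh = 34.93 Ah
At 5C: I = 5 * 34.93 Ah = 174.65 A

174.65 A


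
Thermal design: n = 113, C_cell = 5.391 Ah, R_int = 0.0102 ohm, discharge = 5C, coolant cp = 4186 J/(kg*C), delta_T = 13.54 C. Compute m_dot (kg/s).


Step 1: I = 5 * 5.391 = 26.955 A
Step 2: Q_cell = I^2 * R = 26.955^2 * 0.0102 = 7.411 W
Step 3: Q_total = 113 * 7.411 = 837.44 W
Step 4: m_dot = Q_total / (cp * dT) = 837.44 / (4186 * 13.54) = 0.01478 kg/s

0.01478 kg/s


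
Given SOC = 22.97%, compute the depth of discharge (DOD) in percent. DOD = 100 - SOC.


Complement of SOC: DOD = 100% - 22.97% = 77.03%

77.03%


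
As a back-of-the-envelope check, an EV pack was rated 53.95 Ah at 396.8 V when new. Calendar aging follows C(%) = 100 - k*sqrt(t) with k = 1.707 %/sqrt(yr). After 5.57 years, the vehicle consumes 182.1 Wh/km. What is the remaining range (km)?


Step 1: capacity retention = 100 - 1.707 * sqrt(5.57) = 100 - 1.707 * 2.3601 = 95.971%
Step 2: C_now = 53.95 * 95.971/100 = 51.776 Ah
Step 3: E_pack = V * C_now = 396.8 * 51.776 = 20545 Wh
Step 4: range = E_pack / consumption = 20545 / 182.1 = 112.8 km

112.8 km


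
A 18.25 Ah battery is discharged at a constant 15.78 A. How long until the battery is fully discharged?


t = capacity / current = 18.25 / 15.78 = 1.157 hr

1.157 hr


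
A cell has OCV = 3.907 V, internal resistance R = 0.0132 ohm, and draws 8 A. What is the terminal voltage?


IR drop = 8 * 0.0132 = 0.1056 V
V = 3.907 - 0.1056 = 3.801 V

3.801 V


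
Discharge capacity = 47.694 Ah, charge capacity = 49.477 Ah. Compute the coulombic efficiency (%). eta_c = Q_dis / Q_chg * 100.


eta_c = Q_dis / Q_chg * 100 = 47.694 / 49.477 * 100 = 96.40%

96.40%


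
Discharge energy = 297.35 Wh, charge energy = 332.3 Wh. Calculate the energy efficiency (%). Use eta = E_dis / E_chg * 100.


Round-trip efficiency = 297.35/332.3 * 100% = 89.48%

89.48%


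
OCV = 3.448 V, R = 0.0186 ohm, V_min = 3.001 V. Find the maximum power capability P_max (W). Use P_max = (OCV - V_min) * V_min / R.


dV = OCV - V_min = 0.447 V (so I_max = dV / R)
P_max = dV * V_min / R = 0.447 * 3.001 / 0.0186 = 72.12 W

72.12 W


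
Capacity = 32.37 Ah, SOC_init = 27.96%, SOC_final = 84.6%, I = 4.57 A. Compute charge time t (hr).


Step 1: dSOC = 84.6% - 27.96% = 56.64%
Step 2: delta_Ah = 32.37 * 56.64 / 100 = 18.334 Ah
Step 3: t = 18.334 / 4.57 = 4.012 hr

4.012 hr


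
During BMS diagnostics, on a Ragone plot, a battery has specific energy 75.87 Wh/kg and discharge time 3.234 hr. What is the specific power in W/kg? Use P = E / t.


Specific power = 75.87 Wh/kg / 3.234 hr = 23.46 W/kg

23.46 W/kg


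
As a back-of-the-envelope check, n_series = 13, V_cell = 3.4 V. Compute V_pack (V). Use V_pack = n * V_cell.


With 13 cells in series at 3.4 V each, V_pack = 44.2 V

44.2 V


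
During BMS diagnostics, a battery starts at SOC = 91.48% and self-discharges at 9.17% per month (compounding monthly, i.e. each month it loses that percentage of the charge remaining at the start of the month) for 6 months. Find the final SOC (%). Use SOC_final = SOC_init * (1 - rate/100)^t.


Monthly retention factor = 1 - 9.17/100 = 0.9083
Over 6 months: factor^6 = 0.56153
SOC_final = 91.48 * 0.56153 = 51.37%

51.37%


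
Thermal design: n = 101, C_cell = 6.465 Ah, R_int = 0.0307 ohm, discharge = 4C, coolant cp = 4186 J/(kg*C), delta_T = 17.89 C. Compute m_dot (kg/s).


Step 1: I = 4 * 6.465 = 25.86 A
Step 2: Q_cell = I^2 * R = 25.86^2 * 0.0307 = 20.53 W
Step 3: Q_total = 101 * 20.53 = 2073.5 W
Step 4: m_dot = Q_total / (cp * dT) = 2073.5 / (4186 * 17.89) = 0.02769 kg/s

0.02769 kg/s


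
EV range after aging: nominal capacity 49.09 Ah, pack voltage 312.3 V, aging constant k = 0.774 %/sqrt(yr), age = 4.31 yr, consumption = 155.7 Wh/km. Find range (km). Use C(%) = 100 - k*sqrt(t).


Step 1: capacity retention = 100 - 0.774 * sqrt(4.31) = 100 - 0.774 * 2.0761 = 98.393%
Step 2: C_now = 49.09 * 98.393/100 = 48.301 Ah
Step 3: E_pack = V * C_now = 312.3 * 48.301 = 15084 Wh
Step 4: range = E_pack / consumption = 15084 / 155.7 = 96.88 km

96.88 km


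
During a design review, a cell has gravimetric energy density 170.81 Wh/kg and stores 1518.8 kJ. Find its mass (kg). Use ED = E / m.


Convert: E = 1518.8 kJ = 421.89 Wh
m = E / ED = 421.89 / 170.81 = 2.470 kg

2.470 kg


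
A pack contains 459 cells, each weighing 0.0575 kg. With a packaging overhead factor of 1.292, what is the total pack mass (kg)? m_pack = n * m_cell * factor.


Cell mass sum = 459 * 0.0575 = 26.393 kg
With overhead 1.292: m_pack = 26.393 * 1.292 = 34.10 kg

34.10 kg


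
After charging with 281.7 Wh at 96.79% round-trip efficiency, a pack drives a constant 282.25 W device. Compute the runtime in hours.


Step 1: E_discharge = eta/100 * E_charge = 96.79/100 * 281.7 = 272.66 Wh
Step 2: t = E_discharge / P = 272.66 / 282.25 = 0.9660 hr

0.9660 hr


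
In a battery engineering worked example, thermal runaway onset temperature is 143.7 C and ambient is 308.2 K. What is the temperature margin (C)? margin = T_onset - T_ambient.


Convert: T_ambient = 308.2 K = 35.05 C
margin = 143.7 - 35.05 = 108.65 C

108.65 C


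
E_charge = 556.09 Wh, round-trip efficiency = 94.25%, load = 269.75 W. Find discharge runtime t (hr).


Step 1: E_discharge = eta/100 * E_charge = 94.25/100 * 556.09 = 524.11 Wh
Step 2: t = E_discharge / P = 524.11 / 269.75 = 1.943 hr

1.943 hr


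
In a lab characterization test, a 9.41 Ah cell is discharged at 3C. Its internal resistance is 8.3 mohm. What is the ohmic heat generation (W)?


Convert: R = 8.3 mohm = 0.0083 ohm
Step 1: I = C_rate * capacity = 3 * 9.41 = 28.23 A
Step 2: Q = I^2 * R = 28.23^2 * 0.0083 = 796.93 * 0.0083 = 6.615 W

6.615 W


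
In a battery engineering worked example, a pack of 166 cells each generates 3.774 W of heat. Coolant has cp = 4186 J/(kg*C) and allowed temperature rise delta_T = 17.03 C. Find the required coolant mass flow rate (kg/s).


Step 1: Total heat Q = 166 * 3.774 W = 626.48 W
Step 2: denom = cp * dT = 4186 * 17.03 = 71288
Step 3: m_dot = 626.48 / 71288 = 0.008788 kg/s

0.008788 kg/s


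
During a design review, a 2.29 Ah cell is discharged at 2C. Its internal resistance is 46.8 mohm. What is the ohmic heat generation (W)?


Convert: R = 46.8 mohm = 0.0468 ohm
Step 1: I = C_rate * capacity = 2 * 2.29 = 4.58 A
Step 2: Q = I^2 * R = 4.58^2 * 0.0468 = 20.976 * 0.0468 = 0.9817 W

0.9817 W


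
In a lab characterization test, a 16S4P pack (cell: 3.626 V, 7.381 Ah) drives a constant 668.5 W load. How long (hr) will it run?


Step 1: E_pack = Ns * V_cell * Np * C_cell = 16 * 3.626 * 4 * 7.381 = 1712.9 Wh
Step 2: t = E_pack / P = 1712.9 / 668.5 = 2.562 hr

2.562 hr


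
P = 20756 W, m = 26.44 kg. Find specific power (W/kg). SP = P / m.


SP = P / m = 20756 / 26.44 = 785.0 W/kg

785.0 W/kg


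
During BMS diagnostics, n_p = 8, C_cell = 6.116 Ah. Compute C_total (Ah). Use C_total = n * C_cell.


C_total = 8 * 6.116 = 48.928 Ah

48.928 Ah


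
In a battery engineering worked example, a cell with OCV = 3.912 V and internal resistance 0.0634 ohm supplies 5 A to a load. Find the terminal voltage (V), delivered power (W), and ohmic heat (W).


Step 1: V_terminal = OCV - I*R = 3.912 - 5 * 0.0634 = 3.595 V
Step 2: P_out = V_terminal * I = 3.595 * 5 = 17.98 W
Step 3: Q = I^2 * R = 5^2 * 0.0634 = 1.585 W

V=3.595 V, P=17.98 W, Q=1.585 W


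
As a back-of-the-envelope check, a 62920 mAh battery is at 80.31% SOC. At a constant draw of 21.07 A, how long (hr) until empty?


Convert: C_total = 62920 mAh = 62.92 Ah
Step 1: remaining = SOC/100 * C_total = 80.31/100 * 62.92 = 50.531 Ah
Step 2: t = remaining / I = 50.531 / 21.07 = 2.398 hr

2.398 hr


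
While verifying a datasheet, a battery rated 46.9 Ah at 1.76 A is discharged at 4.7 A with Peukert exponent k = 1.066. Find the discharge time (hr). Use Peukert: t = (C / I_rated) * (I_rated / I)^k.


t_rated = C / I_rated = 46.9 / 1.76 = 26.648 hr
(I_rated/I)^k = (0.37447)^1.066 = 0.35096
t = t_rated * (I_rated/I)^k = 26.648 * 0.35096 = 9.352 hr

9.352 hr


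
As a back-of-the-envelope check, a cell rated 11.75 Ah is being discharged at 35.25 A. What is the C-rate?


Rearranging: C_rate = 35.25 / 11.75 = 3C

3C


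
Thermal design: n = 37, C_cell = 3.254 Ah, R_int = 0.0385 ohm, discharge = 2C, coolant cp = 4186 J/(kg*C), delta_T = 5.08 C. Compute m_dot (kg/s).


Step 1: I = 2 * 3.254 = 6.508 A
Step 2: Q_cell = I^2 * R = 6.508^2 * 0.0385 = 1.6306 W
Step 3: Q_total = 37 * 1.6306 = 60.332 W
Step 4: m_dot = Q_total / (cp * dT) = 60.332 / (4186 * 5.08) = 0.002837 kg/s

0.002837 kg/s


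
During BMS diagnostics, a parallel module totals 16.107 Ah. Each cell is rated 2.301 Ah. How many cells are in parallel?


n = C_total / C_cell = 16.107 / 2.301 = 7

7


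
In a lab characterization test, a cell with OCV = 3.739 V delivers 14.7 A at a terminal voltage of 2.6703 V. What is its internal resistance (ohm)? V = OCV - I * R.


R = (OCV - V) / I = (3.739 - 2.6703) / 14.7 = 0.07270 ohm

0.07270 ohm


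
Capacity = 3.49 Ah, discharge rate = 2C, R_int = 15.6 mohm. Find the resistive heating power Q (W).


Convert: R = 15.6 mohm = 0.0156 ohm
Step 1: I = C_rate * capacity = 2 * 3.49 = 6.98 A
Step 2: Q = I^2 * R = 6.98^2 * 0.0156 = 48.72 * 0.0156 = 0.7600 W

0.7600 W


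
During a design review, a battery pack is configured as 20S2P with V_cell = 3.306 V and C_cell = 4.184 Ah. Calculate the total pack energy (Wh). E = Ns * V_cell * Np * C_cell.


V_pack = 20 * 3.306 = 66.12 V
C_pack = 2 * 4.184 = 8.368 Ah
E = V_pack * C_pack = 66.12 * 8.368 = 553.3 Wh

553.3 Wh


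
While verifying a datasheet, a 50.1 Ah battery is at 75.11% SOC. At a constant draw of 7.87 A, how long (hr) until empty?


Step 1: remaining = SOC/100 * C_total = 75.11/100 * 50.1 = 37.63 Ah
Step 2: t = remaining / I = 37.63 / 7.87 = 4.781 hr

4.781 hr


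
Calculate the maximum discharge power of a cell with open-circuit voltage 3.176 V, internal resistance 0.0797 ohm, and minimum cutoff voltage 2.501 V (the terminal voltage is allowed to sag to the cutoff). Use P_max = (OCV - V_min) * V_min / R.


dV = OCV - V_min = 0.675 V (so I_max = dV / R)
P_max = dV * V_min / R = 0.675 * 2.501 / 0.0797 = 21.18 W

21.18 W


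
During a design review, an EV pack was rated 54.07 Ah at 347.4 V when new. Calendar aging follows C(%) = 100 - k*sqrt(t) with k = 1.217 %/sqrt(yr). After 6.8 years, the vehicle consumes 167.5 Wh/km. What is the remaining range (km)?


Step 1: capacity retention = 100 - 1.217 * sqrt(6.8) = 100 - 1.217 * 2.6077 = 96.826%
Step 2: C_now = 54.07 * 96.826/100 = 52.354 Ah
Step 3: E_pack = V * C_now = 347.4 * 52.354 = 18188 Wh
Step 4: range = E_pack / consumption = 18188 / 167.5 = 108.6 km

108.6 km


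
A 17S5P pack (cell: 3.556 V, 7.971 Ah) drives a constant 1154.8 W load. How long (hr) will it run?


Step 1: E_pack = Ns * V_cell * Np * C_cell = 17 * 3.556 * 5 * 7.971 = 2409.3 Wh
Step 2: t = E_pack / P = 2409.3 / 1154.8 = 2.086 hr

2.086 hr


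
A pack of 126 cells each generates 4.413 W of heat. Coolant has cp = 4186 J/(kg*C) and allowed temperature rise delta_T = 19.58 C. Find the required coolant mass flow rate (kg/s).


Step 1: Total heat Q = 126 * 4.413 W = 556.04 W
Step 2: denom = cp * dT = 4186 * 19.58 = 81962
Step 3: m_dot = 556.04 / 81962 = 0.006784 kg/s

0.006784 kg/s


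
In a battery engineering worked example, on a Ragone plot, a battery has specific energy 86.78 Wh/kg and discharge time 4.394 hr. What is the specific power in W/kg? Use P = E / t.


P_specific = E / t = 86.78 / 4.394 = 19.75 W/kg

19.75 W/kg


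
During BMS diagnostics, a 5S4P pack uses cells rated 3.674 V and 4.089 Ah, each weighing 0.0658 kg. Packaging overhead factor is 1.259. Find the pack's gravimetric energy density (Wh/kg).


Step 1: V_pack = 5 * 3.674 = 18.37 V
Step 2: C_pack = 4 * 4.089 = 16.356 Ah
Step 3: E_pack = V_pack * C_pack = 18.37 * 16.356 = 300.46 Wh
Step 4: m_pack = 5 * 4 * 0.0658 * 1.259 = 1.6568 kg
Step 5: ED = E_pack / m_pack = 300.46 / 1.6568 = 181.3 Wh/kg

181.3 Wh/kg


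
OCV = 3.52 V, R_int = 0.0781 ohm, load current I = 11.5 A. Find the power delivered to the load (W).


Step 1: V_terminal = OCV - I*R = 3.52 - 11.5 * 0.0781 = 2.6219 V
Step 2: P_out = V_terminal * I = 2.6219 * 11.5 = 30.15 W

30.15 W


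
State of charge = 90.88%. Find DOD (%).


Complement of SOC: DOD = 100% - 90.88% = 9.12%

9.12%


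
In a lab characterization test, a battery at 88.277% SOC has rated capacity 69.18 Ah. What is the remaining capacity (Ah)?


remaining = SOC / 100 * total = 88.277 / 100 * 69.18 = 61.07 Ah

61.07 Ah


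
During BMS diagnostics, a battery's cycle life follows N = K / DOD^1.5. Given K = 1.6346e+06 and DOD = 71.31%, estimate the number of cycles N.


Step 1: DOD^1.5 = 71.31^1.5 = 602.18
Step 2: N = 1.6346e+06 / 602.18 = 2714 cycles

2714 cycles


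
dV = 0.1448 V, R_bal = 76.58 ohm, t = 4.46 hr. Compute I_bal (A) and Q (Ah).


First, Ohm's law: I_bal = 0.1448 V / 76.58 ohm = 0.0018908 A
Then Q = I * t = 0.0018908 A * 4.46 hr = 0.008433 Ah

I=0.0018908 A, Q=0.008433 Ah


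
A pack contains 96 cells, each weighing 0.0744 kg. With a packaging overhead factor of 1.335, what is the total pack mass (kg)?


m_pack = n * m_cell * overhead = 96 * 0.0744 * 1.335 = 9.535 kg

9.535 kg


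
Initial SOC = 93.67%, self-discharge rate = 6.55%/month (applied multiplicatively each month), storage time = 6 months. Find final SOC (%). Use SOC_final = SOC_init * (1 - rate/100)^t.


decay = (1 - 6.55/100)^6 = 0.666
SOC_final = 93.67 * 0.666 = 62.38%

62.38%


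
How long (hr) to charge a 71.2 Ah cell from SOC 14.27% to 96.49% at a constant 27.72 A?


delta_Ah = 71.2 * (96.49 - 14.27) / 100 = 58.541 Ah
t = delta_Ah / I = 58.541 / 27.72 = 2.112 hr

2.112 hr


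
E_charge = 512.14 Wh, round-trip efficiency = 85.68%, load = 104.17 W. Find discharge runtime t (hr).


Step 1: E_discharge = eta/100 * E_charge = 85.68/100 * 512.14 = 438.8 Wh
Step 2: t = E_discharge / P = 438.8 / 104.17 = 4.212 hr

4.212 hr


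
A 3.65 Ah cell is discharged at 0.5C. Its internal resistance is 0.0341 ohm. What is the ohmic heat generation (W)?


Step 1: I = C_rate * capacity = 0.5 * 3.65 = 1.825 A
Step 2: Q = I^2 * R = 1.825^2 * 0.0341 = 3.3306 * 0.0341 = 0.1136 W

0.1136 W


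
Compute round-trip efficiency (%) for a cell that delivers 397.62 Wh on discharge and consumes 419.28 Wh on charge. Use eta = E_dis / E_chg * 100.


eta_e = E_dis / E_chg * 100 = 397.62 / 419.28 * 100 = 94.83%

94.83%


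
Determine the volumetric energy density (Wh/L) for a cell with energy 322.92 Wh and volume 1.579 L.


Volumetric ED = 322.92 Wh / 1.579 L = 204.5 Wh/L

204.5 Wh/L


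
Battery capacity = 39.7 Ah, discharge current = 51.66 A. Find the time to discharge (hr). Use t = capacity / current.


Runtime = 39.7 Ah / 51.66 A = 0.7685 hr

0.7685 hr


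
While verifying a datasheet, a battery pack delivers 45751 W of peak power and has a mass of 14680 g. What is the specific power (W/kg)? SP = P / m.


Convert: m = 14680 g = 14.68 kg
Specific power = 45751 W / 14.68 kg = 3117 W/kg

3117 W/kg


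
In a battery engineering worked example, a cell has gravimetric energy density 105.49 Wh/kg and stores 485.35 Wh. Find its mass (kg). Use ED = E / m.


m = E / ED = 485.35 / 105.49 = 4.601 kg

4.601 kg


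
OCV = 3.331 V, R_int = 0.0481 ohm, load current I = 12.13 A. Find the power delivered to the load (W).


Step 1: V_terminal = OCV - I*R = 3.331 - 12.13 * 0.0481 = 2.7475 V
Step 2: P_out = V_terminal * I = 2.7475 * 12.13 = 33.33 W

33.33 W


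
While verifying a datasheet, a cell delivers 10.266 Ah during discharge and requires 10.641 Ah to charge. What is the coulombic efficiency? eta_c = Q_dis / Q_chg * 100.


Coulombic efficiency = 10.266/10.641 * 100% = 96.48%

96.48%


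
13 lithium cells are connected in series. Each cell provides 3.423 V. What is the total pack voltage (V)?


Series voltages add: 13 * 3.423 V = 44.499 V

44.499 V


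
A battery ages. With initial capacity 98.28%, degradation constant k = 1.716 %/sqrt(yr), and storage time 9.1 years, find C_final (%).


sqrt(t) = sqrt(9.1) = 3.0166
C_final = 98.28 - 1.716 * 3.0166 = 93.10%

93.10%


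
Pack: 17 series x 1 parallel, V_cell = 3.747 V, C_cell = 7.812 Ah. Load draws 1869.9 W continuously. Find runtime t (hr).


Step 1: E_pack = Ns * V_cell * Np * C_cell = 17 * 3.747 * 1 * 7.812 = 497.62 Wh
Step 2: t = E_pack / P = 497.62 / 1869.9 = 0.2661 hr

0.2661 hr


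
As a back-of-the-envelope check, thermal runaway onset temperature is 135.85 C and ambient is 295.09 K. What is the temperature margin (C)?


Convert: T_ambient = 295.09 K = 21.94 C
margin = 135.85 - 21.94 = 113.91 C

113.91 C


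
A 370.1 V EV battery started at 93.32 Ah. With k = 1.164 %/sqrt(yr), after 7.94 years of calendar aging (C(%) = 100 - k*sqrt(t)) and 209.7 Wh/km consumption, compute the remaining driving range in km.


Step 1: capacity retention = 100 - 1.164 * sqrt(7.94) = 100 - 1.164 * 2.8178 = 96.72%
Step 2: C_now = 93.32 * 96.72/100 = 90.259 Ah
Step 3: E_pack = V * C_now = 370.1 * 90.259 = 33405 Wh
Step 4: range = E_pack / consumption = 33405 / 209.7 = 159.3 km

159.3 km


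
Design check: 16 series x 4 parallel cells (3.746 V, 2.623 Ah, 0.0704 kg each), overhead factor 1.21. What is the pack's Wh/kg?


Step 1: V_pack = 16 * 3.746 = 59.936 V
Step 2: C_pack = 4 * 2.623 = 10.492 Ah
Step 3: E_pack = V_pack * C_pack = 59.936 * 10.492 = 628.85 Wh
Step 4: m_pack = 16 * 4 * 0.0704 * 1.21 = 5.4518 kg
Step 5: ED = E_pack / m_pack = 628.85 / 5.4518 = 115.3 Wh/kg

115.3 Wh/kg


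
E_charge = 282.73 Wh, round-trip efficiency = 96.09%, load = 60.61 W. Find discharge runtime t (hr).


Step 1: E_discharge = eta/100 * E_charge = 96.09/100 * 282.73 = 271.68 Wh
Step 2: t = E_discharge / P = 271.68 / 60.61 = 4.482 hr

4.482 hr


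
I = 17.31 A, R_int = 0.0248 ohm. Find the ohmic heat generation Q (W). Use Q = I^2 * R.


Q = I^2 * R = 17.31^2 * 0.0248 = 7.431 W

7.431 W


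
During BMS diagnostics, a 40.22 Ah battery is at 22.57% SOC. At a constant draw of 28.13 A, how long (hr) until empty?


Step 1: remaining = SOC/100 * C_total = 22.57/100 * 40.22 = 9.0777 Ah
Step 2: t = remaining / I = 9.0777 / 28.13 = 0.3227 hr

0.3227 hr


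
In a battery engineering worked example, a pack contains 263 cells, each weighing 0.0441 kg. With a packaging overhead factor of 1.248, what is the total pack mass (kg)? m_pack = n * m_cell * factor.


Cell mass sum = 263 * 0.0441 = 11.598 kg
With overhead 1.248: m_pack = 11.598 * 1.248 = 14.47 kg

14.47 kg


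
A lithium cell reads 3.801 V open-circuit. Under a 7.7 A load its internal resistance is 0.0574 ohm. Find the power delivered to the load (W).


Step 1: V_terminal = OCV - I*R = 3.801 - 7.7 * 0.0574 = 3.359 V
Step 2: P_out = V_terminal * I = 3.359 * 7.7 = 25.86 W

25.86 W


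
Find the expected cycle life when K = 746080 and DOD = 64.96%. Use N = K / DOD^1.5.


Step 1: DOD^1.5 = 64.96^1.5 = 523.56
Step 2: N = 746080 / 523.56 = 1425 cycles

1425 cycles


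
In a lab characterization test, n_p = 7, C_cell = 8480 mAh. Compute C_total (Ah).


Convert: C_cell = 8480 mAh = 8.48 Ah
C_total = 7 * 8.48 = 59.36 Ah

59.36 Ah


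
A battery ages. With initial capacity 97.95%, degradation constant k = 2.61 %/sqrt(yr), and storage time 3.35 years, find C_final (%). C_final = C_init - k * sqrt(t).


Step 1: sqrt(3.35 yr) = 1.8303
Step 2: drop = 2.61 * 1.8303 = 4.7771
Step 3: C_final = 97.95 - 4.7771 = 93.17%

93.17%
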